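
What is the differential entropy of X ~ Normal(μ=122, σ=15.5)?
4.1598 nats

We have X ~ Normal(μ=122, σ=15.5).

The differential entropy measures the uncertainty or information content of the distribution.

For a Normal distribution with μ=122, σ=15.5:
h(X) = 4.1598 nats

(In bits, this would be 6.0013 bits.)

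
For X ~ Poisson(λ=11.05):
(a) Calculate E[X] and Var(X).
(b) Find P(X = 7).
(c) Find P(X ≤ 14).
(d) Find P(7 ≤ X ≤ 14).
(a) E[X] = 11.0500, Var(X) = 11.0500
(b) P(X = 7) = 0.063409
(c) P(X ≤ 14) = 0.850382
(d) P(7 ≤ X ≤ 14) = 0.773799

We have X ~ Poisson(λ=11.05).

(a) Moments:
E[X] = 11.0500
Var(X) = 11.0500
σ = √Var(X) = 3.3242

(b) Point probability using PMF:
P(X = 7) = 0.063409

(c) Cumulative probability using CDF:
P(X ≤ 14) = F(14) = 0.850382

(d) Range probability:
P(7 ≤ X ≤ 14) = P(X ≤ 14) - P(X ≤ 6)
                   = F(14) - F(6)
                   = 0.850382 - 0.076583
                   = 0.773799

This means approximately 77.4% of outcomes fall in the interval [7, 14].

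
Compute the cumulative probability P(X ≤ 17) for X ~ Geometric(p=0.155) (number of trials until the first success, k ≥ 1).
0.942909

We have X ~ Geometric(p=0.155) (number of trials until the first success, k ≥ 1).

The CDF gives us P(X ≤ k).

Using the CDF:
P(X ≤ 17) = 0.942909

This means there's approximately a 94.3% chance that X is at most 17.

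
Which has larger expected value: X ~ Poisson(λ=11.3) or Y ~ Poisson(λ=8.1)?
X has larger mean (11.3000 > 8.1000)

Compute the expected value for each distribution:

X ~ Poisson(λ=11.3):
E[X] = 11.3000

Y ~ Poisson(λ=8.1):
E[Y] = 8.1000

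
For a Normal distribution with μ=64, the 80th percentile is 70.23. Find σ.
σ = 7.4024

For X ~ Normal(μ, σ), the p-th percentile satisfies x = μ + z_p × σ,
where z_p = Φ⁻¹(p) is the standard normal quantile.

Step 1: z_{0.8} = Φ⁻¹(0.8) = 0.8416

Step 2: Solve for σ:
70.23 = 64 + 0.8416 × σ
σ = (70.23 - 64) / 0.8416
σ = 6.23 / 0.8416
σ = 7.4024

Verification: μ + z × σ = 64 + 0.8416 × 7.4024 = 70.23 ✓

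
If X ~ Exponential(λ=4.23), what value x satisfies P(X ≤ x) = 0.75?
0.3277

We have X ~ Exponential(λ=4.23).

We want to find x such that P(X ≤ x) = 0.75.

This is the 75th percentile, which means 75% of values fall below this point.

Using the inverse CDF (quantile function):
x = F⁻¹(0.75) = 0.3277

Verification: P(X ≤ 0.3277) = 0.75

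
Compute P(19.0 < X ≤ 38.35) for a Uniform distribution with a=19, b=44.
0.774000

We have X ~ Uniform(a=19, b=44).

To find P(19.0 < X ≤ 38.35), we use:
P(19.0 < X ≤ 38.35) = P(X ≤ 38.35) - P(X ≤ 19.0)
                 = F(38.35) - F(19.0)
                 = 0.774000 - 0.000000
                 = 0.774000

So there's approximately a 77.4% chance that X falls in this range.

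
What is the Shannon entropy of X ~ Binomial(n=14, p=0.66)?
1.9873 nats

We have X ~ Binomial(n=14, p=0.66).

The Shannon entropy measures the uncertainty or information content of the distribution.

For a Binomial distribution with n=14, p=0.66:
H(X) = 1.9873 nats

(In bits, this would be 2.8671 bits.)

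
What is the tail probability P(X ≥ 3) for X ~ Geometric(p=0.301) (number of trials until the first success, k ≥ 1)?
0.488601

We have X ~ Geometric(p=0.301) (number of trials until the first success, k ≥ 1).

For discrete distributions, P(X ≥ 3) = 1 - P(X ≤ 2).

P(X ≤ 2) = 0.511399
P(X ≥ 3) = 1 - 0.511399 = 0.488601

So there's approximately a 48.9% chance that X is at least 3.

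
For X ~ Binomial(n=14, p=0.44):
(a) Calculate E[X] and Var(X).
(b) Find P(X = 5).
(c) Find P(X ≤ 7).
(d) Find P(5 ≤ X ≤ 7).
(a) E[X] = 6.1600, Var(X) = 3.4496
(b) P(X = 5) = 0.178821
(c) P(X ≤ 7) = 0.765622
(d) P(5 ≤ X ≤ 7) = 0.578824

We have X ~ Binomial(n=14, p=0.44).

(a) Moments:
E[X] = 6.1600
Var(X) = 3.4496
σ = √Var(X) = 1.8573

(b) Point probability using PMF:
P(X = 5) = 0.178821

(c) Cumulative probability using CDF:
P(X ≤ 7) = F(7) = 0.765622

(d) Range probability:
P(5 ≤ X ≤ 7) = P(X ≤ 7) - P(X ≤ 4)
                   = F(7) - F(4)
                   = 0.765622 - 0.186798
                   = 0.578824

This means approximately 57.9% of outcomes fall in the interval [5, 7].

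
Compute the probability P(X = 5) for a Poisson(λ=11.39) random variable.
0.018064

We have X ~ Poisson(λ=11.39).

For a Poisson distribution, the PMF gives us the probability of each outcome.

Using the PMF formula:
P(X = 5) = 0.018064

Rounded to 4 decimal places: 0.0181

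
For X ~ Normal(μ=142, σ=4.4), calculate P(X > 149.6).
0.042059

We have X ~ Normal(μ=142, σ=4.4).

P(X > 149.6) = 1 - P(X ≤ 149.6)
                = 1 - F(149.6)
                = 1 - 0.957941
                = 0.042059

So there's approximately a 4.2% chance that X exceeds 149.6.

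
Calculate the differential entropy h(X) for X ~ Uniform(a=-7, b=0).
1.9459 nats

We have X ~ Uniform(a=-7, b=0).

The differential entropy measures the uncertainty or information content of the distribution.

For a Uniform distribution with a=-7, b=0:
h(X) = 1.9459 nats

(In bits, this would be 2.8074 bits.)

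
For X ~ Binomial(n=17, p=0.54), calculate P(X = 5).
0.025504

We have X ~ Binomial(n=17, p=0.54).

For a Binomial distribution, the PMF gives us the probability of each outcome.

Using the PMF formula:
P(X = 5) = 0.025504

Rounded to 4 decimal places: 0.0255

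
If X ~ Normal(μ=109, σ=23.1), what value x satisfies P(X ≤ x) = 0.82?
130.1449

We have X ~ Normal(μ=109, σ=23.1).

We want to find x such that P(X ≤ x) = 0.82.

This is the 82nd percentile, which means 82% of values fall below this point.

Using the inverse CDF (quantile function):
x = F⁻¹(0.82) = 130.1449

Verification: P(X ≤ 130.1449) = 0.82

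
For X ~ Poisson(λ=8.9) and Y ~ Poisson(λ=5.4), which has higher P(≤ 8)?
Y has higher probability (P(Y ≤ 8) = 0.9027 > P(X ≤ 8) = 0.4689)

Compute P(≤ 8) for each distribution:

X ~ Poisson(λ=8.9):
P(X ≤ 8) = 0.4689

Y ~ Poisson(λ=5.4):
P(Y ≤ 8) = 0.9027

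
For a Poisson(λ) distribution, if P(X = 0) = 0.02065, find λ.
λ = 3.8800

For a Poisson(λ) distribution, the PMF at 0 is:
P(X = 0) = λ^0 e^(-λ) / 0! = e^(-λ)

Given P(X = 0) = 0.02065:
e^(-λ) = 0.02065
-λ = ln(0.02065)
λ = -ln(0.02065) = 3.8800

Verification: e^(-3.8800) = 0.02065 ✓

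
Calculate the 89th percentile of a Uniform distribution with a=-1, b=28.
24.8100

We have X ~ Uniform(a=-1, b=28).

We want to find x such that P(X ≤ x) = 0.89.

This is the 89th percentile, which means 89% of values fall below this point.

Using the inverse CDF (quantile function):
x = F⁻¹(0.89) = 24.8100

Verification: P(X ≤ 24.8100) = 0.89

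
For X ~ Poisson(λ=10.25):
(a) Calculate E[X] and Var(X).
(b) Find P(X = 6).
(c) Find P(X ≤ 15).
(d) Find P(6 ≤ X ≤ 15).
(a) E[X] = 10.2500, Var(X) = 10.2500
(b) P(X = 6) = 0.056950
(c) P(X ≤ 15) = 0.942029
(d) P(6 ≤ X ≤ 15) = 0.883830

We have X ~ Poisson(λ=10.25).

(a) Moments:
E[X] = 10.2500
Var(X) = 10.2500
σ = √Var(X) = 3.2016

(b) Point probability using PMF:
P(X = 6) = 0.056950

(c) Cumulative probability using CDF:
P(X ≤ 15) = F(15) = 0.942029

(d) Range probability:
P(6 ≤ X ≤ 15) = P(X ≤ 15) - P(X ≤ 5)
                   = F(15) - F(5)
                   = 0.942029 - 0.058199
                   = 0.883830

This means approximately 88.4% of outcomes fall in the interval [6, 15].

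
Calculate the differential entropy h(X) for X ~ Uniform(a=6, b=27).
3.0445 nats

We have X ~ Uniform(a=6, b=27).

The differential entropy measures the uncertainty or information content of the distribution.

For a Uniform distribution with a=6, b=27:
h(X) = 3.0445 nats

(In bits, this would be 4.3923 bits.)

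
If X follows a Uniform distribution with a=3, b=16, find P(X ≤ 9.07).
0.466923

We have X ~ Uniform(a=3, b=16).

The CDF gives us P(X ≤ k).

Using the CDF:
P(X ≤ 9.07) = 0.466923

This means there's approximately a 46.7% chance that X is at most 9.07.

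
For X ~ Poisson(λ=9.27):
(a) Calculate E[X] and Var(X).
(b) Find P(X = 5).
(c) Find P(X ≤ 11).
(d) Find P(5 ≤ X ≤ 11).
(a) E[X] = 9.2700, Var(X) = 9.2700
(b) P(X = 5) = 0.053741
(c) P(X ≤ 11) = 0.776056
(d) P(5 ≤ X ≤ 11) = 0.729546

We have X ~ Poisson(λ=9.27).

(a) Moments:
E[X] = 9.2700
Var(X) = 9.2700
σ = √Var(X) = 3.0447

(b) Point probability using PMF:
P(X = 5) = 0.053741

(c) Cumulative probability using CDF:
P(X ≤ 11) = F(11) = 0.776056

(d) Range probability:
P(5 ≤ X ≤ 11) = P(X ≤ 11) - P(X ≤ 4)
                   = F(11) - F(4)
                   = 0.776056 - 0.046510
                   = 0.729546

This means approximately 73.0% of outcomes fall in the interval [5, 11].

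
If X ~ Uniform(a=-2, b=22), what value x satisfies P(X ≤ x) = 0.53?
10.7200

We have X ~ Uniform(a=-2, b=22).

We want to find x such that P(X ≤ x) = 0.53.

This is the 53rd percentile, which means 53% of values fall below this point.

Using the inverse CDF (quantile function):
x = F⁻¹(0.53) = 10.7200

Verification: P(X ≤ 10.7200) = 0.53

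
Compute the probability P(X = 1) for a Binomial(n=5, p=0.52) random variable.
0.138019

We have X ~ Binomial(n=5, p=0.52).

For a Binomial distribution, the PMF gives us the probability of each outcome.

Using the PMF formula:
P(X = 1) = 0.138019

Rounded to 4 decimal places: 0.1380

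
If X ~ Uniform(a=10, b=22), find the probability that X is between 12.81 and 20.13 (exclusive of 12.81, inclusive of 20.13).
0.610000

We have X ~ Uniform(a=10, b=22).

To find P(12.81 < X ≤ 20.13), we use:
P(12.81 < X ≤ 20.13) = P(X ≤ 20.13) - P(X ≤ 12.81)
                 = F(20.13) - F(12.81)
                 = 0.844167 - 0.234167
                 = 0.610000

So there's approximately a 61.0% chance that X falls in this range.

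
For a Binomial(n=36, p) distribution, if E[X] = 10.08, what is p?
p = 0.28

For a Binomial(n, p) distribution:
E[X] = n × p

Given n = 36 and E[X] = 10.08:
10.08 = 36 × p
p = 10.08 / 36 = 0.28

Verification: Binomial(36, 0.28) has E[X] = 10.08 ✓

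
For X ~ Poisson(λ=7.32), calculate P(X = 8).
0.135373

We have X ~ Poisson(λ=7.32).

For a Poisson distribution, the PMF gives us the probability of each outcome.

Using the PMF formula:
P(X = 8) = 0.135373

Rounded to 4 decimal places: 0.1354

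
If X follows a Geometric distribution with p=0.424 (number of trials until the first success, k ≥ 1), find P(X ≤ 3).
0.808897

We have X ~ Geometric(p=0.424) (number of trials until the first success, k ≥ 1).

The CDF gives us P(X ≤ k).

Using the CDF:
P(X ≤ 3) = 0.808897

This means there's approximately a 80.9% chance that X is at most 3.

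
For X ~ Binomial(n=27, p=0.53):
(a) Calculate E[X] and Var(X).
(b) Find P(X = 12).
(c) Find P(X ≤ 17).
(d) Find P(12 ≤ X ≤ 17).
(a) E[X] = 14.3100, Var(X) = 6.7257
(b) P(X = 12) = 0.103021
(c) P(X ≤ 17) = 0.891384
(d) P(12 ≤ X ≤ 17) = 0.752051

We have X ~ Binomial(n=27, p=0.53).

(a) Moments:
E[X] = 14.3100
Var(X) = 6.7257
σ = √Var(X) = 2.5934

(b) Point probability using PMF:
P(X = 12) = 0.103021

(c) Cumulative probability using CDF:
P(X ≤ 17) = F(17) = 0.891384

(d) Range probability:
P(12 ≤ X ≤ 17) = P(X ≤ 17) - P(X ≤ 11)
                   = F(17) - F(11)
                   = 0.891384 - 0.139333
                   = 0.752051

This means approximately 75.2% of outcomes fall in the interval [12, 17].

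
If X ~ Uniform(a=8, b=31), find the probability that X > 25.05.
0.258696

We have X ~ Uniform(a=8, b=31).

P(X > 25.05) = 1 - P(X ≤ 25.05)
                = 1 - F(25.05)
                = 1 - 0.741304
                = 0.258696

So there's approximately a 25.9% chance that X exceeds 25.05.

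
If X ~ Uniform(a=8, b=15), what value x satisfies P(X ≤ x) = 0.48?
11.3600

We have X ~ Uniform(a=8, b=15).

We want to find x such that P(X ≤ x) = 0.48.

This is the 48th percentile, which means 48% of values fall below this point.

Using the inverse CDF (quantile function):
x = F⁻¹(0.48) = 11.3600

Verification: P(X ≤ 11.3600) = 0.48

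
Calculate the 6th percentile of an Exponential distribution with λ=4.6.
0.0135

We have X ~ Exponential(λ=4.6).

We want to find x such that P(X ≤ x) = 0.06.

This is the 6th percentile, which means 6% of values fall below this point.

Using the inverse CDF (quantile function):
x = F⁻¹(0.06) = 0.0135

Verification: P(X ≤ 0.0135) = 0.06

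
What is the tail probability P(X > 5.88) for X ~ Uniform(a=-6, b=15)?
0.434286

We have X ~ Uniform(a=-6, b=15).

P(X > 5.88) = 1 - P(X ≤ 5.88)
                = 1 - F(5.88)
                = 1 - 0.565714
                = 0.434286

So there's approximately a 43.4% chance that X exceeds 5.88.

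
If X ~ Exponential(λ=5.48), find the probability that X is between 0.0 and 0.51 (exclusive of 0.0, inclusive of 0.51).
0.938873

We have X ~ Exponential(λ=5.48).

To find P(0.0 < X ≤ 0.51), we use:
P(0.0 < X ≤ 0.51) = P(X ≤ 0.51) - P(X ≤ 0.0)
                 = F(0.51) - F(0.0)
                 = 0.938873 - 0.000000
                 = 0.938873

So there's approximately a 93.9% chance that X falls in this range.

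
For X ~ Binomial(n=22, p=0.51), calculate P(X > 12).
0.293467

We have X ~ Binomial(n=22, p=0.51).

P(X > 12) = 1 - P(X ≤ 12)
                = 1 - F(12)
                = 1 - 0.706533
                = 0.293467

So there's approximately a 29.3% chance that X exceeds 12.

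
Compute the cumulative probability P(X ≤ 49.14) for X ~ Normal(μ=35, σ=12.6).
0.869116

We have X ~ Normal(μ=35, σ=12.6).

The CDF gives us P(X ≤ k).

Using the CDF:
P(X ≤ 49.14) = 0.869116

This means there's approximately a 86.9% chance that X is at most 49.14.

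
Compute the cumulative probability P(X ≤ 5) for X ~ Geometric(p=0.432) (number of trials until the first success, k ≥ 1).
0.940879

We have X ~ Geometric(p=0.432) (number of trials until the first success, k ≥ 1).

The CDF gives us P(X ≤ k).

Using the CDF:
P(X ≤ 5) = 0.940879

This means there's approximately a 94.1% chance that X is at most 5.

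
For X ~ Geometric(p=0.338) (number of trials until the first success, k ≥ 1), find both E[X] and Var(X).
E[X] = 2.9586, Var(X) = 5.7946

We have X ~ Geometric(p=0.338) (number of trials until the first success, k ≥ 1).

For a Geometric distribution with p=0.338 (number of trials until the first success, k ≥ 1):

Expected value:
E[X] = 2.9586

Variance:
Var(X) = 5.7946

Standard deviation:
σ = √Var(X) = 2.4072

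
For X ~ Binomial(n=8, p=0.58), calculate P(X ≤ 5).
0.724977

We have X ~ Binomial(n=8, p=0.58).

The CDF gives us P(X ≤ k).

Using the CDF:
P(X ≤ 5) = 0.724977

This means there's approximately a 72.5% chance that X is at most 5.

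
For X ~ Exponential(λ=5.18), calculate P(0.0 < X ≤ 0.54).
0.939019

We have X ~ Exponential(λ=5.18).

To find P(0.0 < X ≤ 0.54), we use:
P(0.0 < X ≤ 0.54) = P(X ≤ 0.54) - P(X ≤ 0.0)
                 = F(0.54) - F(0.0)
                 = 0.939019 - 0.000000
                 = 0.939019

So there's approximately a 93.9% chance that X falls in this range.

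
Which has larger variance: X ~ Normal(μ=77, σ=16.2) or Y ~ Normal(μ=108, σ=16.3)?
Y has larger variance (265.6900 > 262.4400)

Compute the variance for each distribution:

X ~ Normal(μ=77, σ=16.2):
Var(X) = 262.4400

Y ~ Normal(μ=108, σ=16.3):
Var(Y) = 265.6900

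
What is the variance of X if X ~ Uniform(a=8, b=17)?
6.7500

We have X ~ Uniform(a=8, b=17).

For a Uniform distribution with a=8, b=17:
Var(X) = 6.7500

The variance measures the spread of the distribution around the mean.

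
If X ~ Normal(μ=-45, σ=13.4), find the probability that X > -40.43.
0.366535

We have X ~ Normal(μ=-45, σ=13.4).

P(X > -40.43) = 1 - P(X ≤ -40.43)
                = 1 - F(-40.43)
                = 1 - 0.633465
                = 0.366535

So there's approximately a 36.7% chance that X exceeds -40.43.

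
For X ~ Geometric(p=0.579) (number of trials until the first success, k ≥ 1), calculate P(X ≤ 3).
0.925382

We have X ~ Geometric(p=0.579) (number of trials until the first success, k ≥ 1).

The CDF gives us P(X ≤ k).

Using the CDF:
P(X ≤ 3) = 0.925382

This means there's approximately a 92.5% chance that X is at most 3.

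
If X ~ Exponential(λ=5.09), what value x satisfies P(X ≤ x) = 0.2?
0.0438

We have X ~ Exponential(λ=5.09).

We want to find x such that P(X ≤ x) = 0.2.

This is the 20th percentile, which means 20% of values fall below this point.

Using the inverse CDF (quantile function):
x = F⁻¹(0.2) = 0.0438

Verification: P(X ≤ 0.0438) = 0.2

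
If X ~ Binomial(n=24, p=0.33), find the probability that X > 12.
0.026163

We have X ~ Binomial(n=24, p=0.33).

P(X > 12) = 1 - P(X ≤ 12)
                = 1 - F(12)
                = 1 - 0.973837
                = 0.026163

So there's approximately a 2.6% chance that X exceeds 12.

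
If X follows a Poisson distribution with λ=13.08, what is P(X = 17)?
0.056324

We have X ~ Poisson(λ=13.08).

For a Poisson distribution, the PMF gives us the probability of each outcome.

Using the PMF formula:
P(X = 17) = 0.056324

Rounded to 4 decimal places: 0.0563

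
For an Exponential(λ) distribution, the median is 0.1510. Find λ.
λ = 4.5904

For X ~ Exponential(λ), the CDF is F(x) = 1 - e^(-λx).
The median m satisfies F(m) = 0.5:
1 - e^(-λm) = 0.5
e^(-λm) = 0.5
λm = ln(2)
m = ln(2) / λ

Given m = 0.1510:
λ = ln(2) / 0.1510 = 0.693147 / 0.1510 = 4.5904

Verification: ln(2) / 4.5904 = 0.1510 ✓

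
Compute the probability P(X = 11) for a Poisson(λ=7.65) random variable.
0.062628

We have X ~ Poisson(λ=7.65).

For a Poisson distribution, the PMF gives us the probability of each outcome.

Using the PMF formula:
P(X = 11) = 0.062628

Rounded to 4 decimal places: 0.0626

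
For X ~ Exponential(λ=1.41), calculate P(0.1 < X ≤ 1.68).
0.774896

We have X ~ Exponential(λ=1.41).

To find P(0.1 < X ≤ 1.68), we use:
P(0.1 < X ≤ 1.68) = P(X ≤ 1.68) - P(X ≤ 0.1)
                 = F(1.68) - F(0.1)
                 = 0.906407 - 0.131511
                 = 0.774896

So there's approximately a 77.5% chance that X falls in this range.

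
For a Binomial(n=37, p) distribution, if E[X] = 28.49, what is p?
p = 0.77

For a Binomial(n, p) distribution:
E[X] = n × p

Given n = 37 and E[X] = 28.49:
28.49 = 37 × p
p = 28.49 / 37 = 0.77

Verification: Binomial(37, 0.77) has E[X] = 28.49 ✓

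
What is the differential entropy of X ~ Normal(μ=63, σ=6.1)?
3.2272 nats

We have X ~ Normal(μ=63, σ=6.1).

The differential entropy measures the uncertainty or information content of the distribution.

For a Normal distribution with μ=63, σ=6.1:
h(X) = 3.2272 nats

(In bits, this would be 4.6559 bits.)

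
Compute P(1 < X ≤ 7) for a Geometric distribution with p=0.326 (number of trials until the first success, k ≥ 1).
0.610814

We have X ~ Geometric(p=0.326) (number of trials until the first success, k ≥ 1).

To find P(1 < X ≤ 7), we use:
P(1 < X ≤ 7) = P(X ≤ 7) - P(X ≤ 1)
                 = F(7) - F(1)
                 = 0.936814 - 0.326000
                 = 0.610814

So there's approximately a 61.1% chance that X falls in this range.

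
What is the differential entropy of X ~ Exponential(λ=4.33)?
-0.4656 nats

We have X ~ Exponential(λ=4.33).

The differential entropy measures the uncertainty or information content of the distribution.

For an Exponential distribution with λ=4.33:
h(X) = -0.4656 nats

(In bits, this would be -0.6717 bits.)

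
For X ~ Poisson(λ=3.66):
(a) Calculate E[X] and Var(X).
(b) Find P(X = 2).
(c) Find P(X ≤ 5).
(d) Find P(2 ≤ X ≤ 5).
(a) E[X] = 3.6600, Var(X) = 3.6600
(b) P(X = 2) = 0.172351
(c) P(X ≤ 5) = 0.835763
(d) P(2 ≤ X ≤ 5) = 0.715849

We have X ~ Poisson(λ=3.66).

(a) Moments:
E[X] = 3.6600
Var(X) = 3.6600
σ = √Var(X) = 1.9131

(b) Point probability using PMF:
P(X = 2) = 0.172351

(c) Cumulative probability using CDF:
P(X ≤ 5) = F(5) = 0.835763

(d) Range probability:
P(2 ≤ X ≤ 5) = P(X ≤ 5) - P(X ≤ 1)
                   = F(5) - F(1)
                   = 0.835763 - 0.119914
                   = 0.715849

This means approximately 71.6% of outcomes fall in the interval [2, 5].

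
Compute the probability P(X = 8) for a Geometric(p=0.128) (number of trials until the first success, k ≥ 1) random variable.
0.049071

We have X ~ Geometric(p=0.128) (number of trials until the first success, k ≥ 1).

For a Geometric distribution, the PMF gives us the probability of each outcome.

Using the PMF formula:
P(X = 8) = 0.049071

Rounded to 4 decimal places: 0.0491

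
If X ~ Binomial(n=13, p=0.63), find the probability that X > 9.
0.230209

We have X ~ Binomial(n=13, p=0.63).

P(X > 9) = 1 - P(X ≤ 9)
                = 1 - F(9)
                = 1 - 0.769791
                = 0.230209

So there's approximately a 23.0% chance that X exceeds 9.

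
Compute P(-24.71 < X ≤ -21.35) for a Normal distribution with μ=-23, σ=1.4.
0.769754

We have X ~ Normal(μ=-23, σ=1.4).

To find P(-24.71 < X ≤ -21.35), we use:
P(-24.71 < X ≤ -21.35) = P(X ≤ -21.35) - P(X ≤ -24.71)
                 = F(-21.35) - F(-24.71)
                 = 0.880716 - 0.110962
                 = 0.769754

So there's approximately a 77.0% chance that X falls in this range.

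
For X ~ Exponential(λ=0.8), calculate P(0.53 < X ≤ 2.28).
0.493045

We have X ~ Exponential(λ=0.8).

To find P(0.53 < X ≤ 2.28), we use:
P(0.53 < X ≤ 2.28) = P(X ≤ 2.28) - P(X ≤ 0.53)
                 = F(2.28) - F(0.53)
                 = 0.838621 - 0.345576
                 = 0.493045

So there's approximately a 49.3% chance that X falls in this range.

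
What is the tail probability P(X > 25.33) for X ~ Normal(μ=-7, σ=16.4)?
0.024342

We have X ~ Normal(μ=-7, σ=16.4).

P(X > 25.33) = 1 - P(X ≤ 25.33)
                = 1 - F(25.33)
                = 1 - 0.975658
                = 0.024342

So there's approximately a 2.4% chance that X exceeds 25.33.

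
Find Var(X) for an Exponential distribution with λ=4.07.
0.0604

We have X ~ Exponential(λ=4.07).

For an Exponential distribution with λ=4.07:
Var(X) = 0.0604

The variance measures the spread of the distribution around the mean.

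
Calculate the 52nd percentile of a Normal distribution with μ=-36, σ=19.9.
-35.0019

We have X ~ Normal(μ=-36, σ=19.9).

We want to find x such that P(X ≤ x) = 0.52.

This is the 52nd percentile, which means 52% of values fall below this point.

Using the inverse CDF (quantile function):
x = F⁻¹(0.52) = -35.0019

Verification: P(X ≤ -35.0019) = 0.52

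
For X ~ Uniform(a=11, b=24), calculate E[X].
17.5000

We have X ~ Uniform(a=11, b=24).

For a Uniform distribution with a=11, b=24:
E[X] = 17.5000

This is the expected (average) value of X.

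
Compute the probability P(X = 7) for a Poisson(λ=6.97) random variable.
0.148993

We have X ~ Poisson(λ=6.97).

For a Poisson distribution, the PMF gives us the probability of each outcome.

Using the PMF formula:
P(X = 7) = 0.148993

Rounded to 4 decimal places: 0.1490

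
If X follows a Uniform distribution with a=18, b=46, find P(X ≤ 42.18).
0.863571

We have X ~ Uniform(a=18, b=46).

The CDF gives us P(X ≤ k).

Using the CDF:
P(X ≤ 42.18) = 0.863571

This means there's approximately a 86.4% chance that X is at most 42.18.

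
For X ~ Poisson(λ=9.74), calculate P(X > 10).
0.384469

We have X ~ Poisson(λ=9.74).

P(X > 10) = 1 - P(X ≤ 10)
                = 1 - F(10)
                = 1 - 0.615531
                = 0.384469

So there's approximately a 38.4% chance that X exceeds 10.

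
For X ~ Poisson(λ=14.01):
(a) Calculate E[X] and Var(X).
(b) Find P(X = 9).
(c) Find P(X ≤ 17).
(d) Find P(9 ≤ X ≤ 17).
(a) E[X] = 14.0100, Var(X) = 14.0100
(b) P(X = 9) = 0.047175
(c) P(X ≤ 17) = 0.826487
(d) P(9 ≤ X ≤ 17) = 0.764736

We have X ~ Poisson(λ=14.01).

(a) Moments:
E[X] = 14.0100
Var(X) = 14.0100
σ = √Var(X) = 3.7430

(b) Point probability using PMF:
P(X = 9) = 0.047175

(c) Cumulative probability using CDF:
P(X ≤ 17) = F(17) = 0.826487

(d) Range probability:
P(9 ≤ X ≤ 17) = P(X ≤ 17) - P(X ≤ 8)
                   = F(17) - F(8)
                   = 0.826487 - 0.061751
                   = 0.764736

This means approximately 76.5% of outcomes fall in the interval [9, 17].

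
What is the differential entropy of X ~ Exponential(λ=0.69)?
1.3711 nats

We have X ~ Exponential(λ=0.69).

The differential entropy measures the uncertainty or information content of the distribution.

For an Exponential distribution with λ=0.69:
h(X) = 1.3711 nats

(In bits, this would be 1.9780 bits.)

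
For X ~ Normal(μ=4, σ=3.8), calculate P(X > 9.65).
0.068528

We have X ~ Normal(μ=4, σ=3.8).

P(X > 9.65) = 1 - P(X ≤ 9.65)
                = 1 - F(9.65)
                = 1 - 0.931472
                = 0.068528

So there's approximately a 6.9% chance that X exceeds 9.65.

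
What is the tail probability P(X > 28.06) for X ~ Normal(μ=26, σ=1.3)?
0.056527

We have X ~ Normal(μ=26, σ=1.3).

P(X > 28.06) = 1 - P(X ≤ 28.06)
                = 1 - F(28.06)
                = 1 - 0.943473
                = 0.056527

So there's approximately a 5.7% chance that X exceeds 28.06.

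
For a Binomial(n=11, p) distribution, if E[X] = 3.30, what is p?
p = 0.3

For a Binomial(n, p) distribution:
E[X] = n × p

Given n = 11 and E[X] = 3.30:
3.30 = 11 × p
p = 3.30 / 11 = 0.3

Verification: Binomial(11, 0.3) has E[X] = 3.30 ✓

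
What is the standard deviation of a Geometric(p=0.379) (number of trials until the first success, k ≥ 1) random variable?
2.0792

We have X ~ Geometric(p=0.379) (number of trials until the first success, k ≥ 1).

For a Geometric distribution with p=0.379 (number of trials until the first success, k ≥ 1):
σ = √Var(X) = 2.0792

The standard deviation is the square root of the variance.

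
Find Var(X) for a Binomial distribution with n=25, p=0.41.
6.0475

We have X ~ Binomial(n=25, p=0.41).

For a Binomial distribution with n=25, p=0.41:
Var(X) = 6.0475

The variance measures the spread of the distribution around the mean.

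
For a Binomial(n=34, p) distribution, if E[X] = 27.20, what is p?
p = 0.8

For a Binomial(n, p) distribution:
E[X] = n × p

Given n = 34 and E[X] = 27.20:
27.20 = 34 × p
p = 27.20 / 34 = 0.8

Verification: Binomial(34, 0.8) has E[X] = 27.20 ✓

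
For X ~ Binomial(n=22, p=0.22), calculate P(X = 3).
0.146078

We have X ~ Binomial(n=22, p=0.22).

For a Binomial distribution, the PMF gives us the probability of each outcome.

Using the PMF formula:
P(X = 3) = 0.146078

Rounded to 4 decimal places: 0.1461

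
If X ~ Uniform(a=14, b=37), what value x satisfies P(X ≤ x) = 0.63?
28.4900

We have X ~ Uniform(a=14, b=37).

We want to find x such that P(X ≤ x) = 0.63.

This is the 63rd percentile, which means 63% of values fall below this point.

Using the inverse CDF (quantile function):
x = F⁻¹(0.63) = 28.4900

Verification: P(X ≤ 28.4900) = 0.63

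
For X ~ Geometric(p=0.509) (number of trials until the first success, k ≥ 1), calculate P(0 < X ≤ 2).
0.758919

We have X ~ Geometric(p=0.509) (number of trials until the first success, k ≥ 1).

To find P(0 < X ≤ 2), we use:
P(0 < X ≤ 2) = P(X ≤ 2) - P(X ≤ 0)
                 = F(2) - F(0)
                 = 0.758919 - 0.000000
                 = 0.758919

So there's approximately a 75.9% chance that X falls in this range.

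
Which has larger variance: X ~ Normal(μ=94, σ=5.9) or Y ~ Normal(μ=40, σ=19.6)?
Y has larger variance (384.1600 > 34.8100)

Compute the variance for each distribution:

X ~ Normal(μ=94, σ=5.9):
Var(X) = 34.8100

Y ~ Normal(μ=40, σ=19.6):
Var(Y) = 384.1600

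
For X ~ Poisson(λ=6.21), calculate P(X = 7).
0.141985

We have X ~ Poisson(λ=6.21).

For a Poisson distribution, the PMF gives us the probability of each outcome.

Using the PMF formula:
P(X = 7) = 0.141985

Rounded to 4 decimal places: 0.1420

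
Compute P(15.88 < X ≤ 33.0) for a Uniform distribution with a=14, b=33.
0.901053

We have X ~ Uniform(a=14, b=33).

To find P(15.88 < X ≤ 33.0), we use:
P(15.88 < X ≤ 33.0) = P(X ≤ 33.0) - P(X ≤ 15.88)
                 = F(33.0) - F(15.88)
                 = 1.000000 - 0.098947
                 = 0.901053

So there's approximately a 90.1% chance that X falls in this range.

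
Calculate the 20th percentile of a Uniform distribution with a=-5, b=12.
-1.6000

We have X ~ Uniform(a=-5, b=12).

We want to find x such that P(X ≤ x) = 0.2.

This is the 20th percentile, which means 20% of values fall below this point.

Using the inverse CDF (quantile function):
x = F⁻¹(0.2) = -1.6000

Verification: P(X ≤ -1.6000) = 0.2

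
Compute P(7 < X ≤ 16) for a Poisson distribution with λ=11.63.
0.810602

We have X ~ Poisson(λ=11.63).

To find P(7 < X ≤ 16), we use:
P(7 < X ≤ 16) = P(X ≤ 16) - P(X ≤ 7)
                 = F(16) - F(7)
                 = 0.917561 - 0.106959
                 = 0.810602

So there's approximately a 81.1% chance that X falls in this range.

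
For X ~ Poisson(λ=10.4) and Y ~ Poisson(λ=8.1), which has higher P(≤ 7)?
Y has higher probability (P(Y ≤ 7) = 0.4391 > P(X ≤ 7) = 0.1863)

Compute P(≤ 7) for each distribution:

X ~ Poisson(λ=10.4):
P(X ≤ 7) = 0.1863

Y ~ Poisson(λ=8.1):
P(Y ≤ 7) = 0.4391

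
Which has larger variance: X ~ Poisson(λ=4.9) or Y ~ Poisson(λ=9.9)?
Y has larger variance (9.9000 > 4.9000)

Compute the variance for each distribution:

X ~ Poisson(λ=4.9):
Var(X) = 4.9000

Y ~ Poisson(λ=9.9):
Var(Y) = 9.9000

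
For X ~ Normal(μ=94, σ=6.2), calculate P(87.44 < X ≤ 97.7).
0.579658

We have X ~ Normal(μ=94, σ=6.2).

To find P(87.44 < X ≤ 97.7), we use:
P(87.44 < X ≤ 97.7) = P(X ≤ 97.7) - P(X ≤ 87.44)
                 = F(97.7) - F(87.44)
                 = 0.724671 - 0.145013
                 = 0.579658

So there's approximately a 58.0% chance that X falls in this range.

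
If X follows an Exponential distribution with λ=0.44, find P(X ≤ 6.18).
0.934073

We have X ~ Exponential(λ=0.44).

The CDF gives us P(X ≤ k).

Using the CDF:
P(X ≤ 6.18) = 0.934073

This means there's approximately a 93.4% chance that X is at most 6.18.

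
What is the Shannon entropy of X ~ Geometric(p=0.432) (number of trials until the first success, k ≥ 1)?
1.5830 nats

We have X ~ Geometric(p=0.432) (number of trials until the first success, k ≥ 1).

The Shannon entropy measures the uncertainty or information content of the distribution.

For a Geometric distribution with p=0.432 (number of trials until the first success, k ≥ 1):
H(X) = 1.5830 nats

(In bits, this would be 2.2838 bits.)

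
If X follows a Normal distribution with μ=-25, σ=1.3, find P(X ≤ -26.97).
0.064838

We have X ~ Normal(μ=-25, σ=1.3).

The CDF gives us P(X ≤ k).

Using the CDF:
P(X ≤ -26.97) = 0.064838

This means there's approximately a 6.5% chance that X is at most -26.97.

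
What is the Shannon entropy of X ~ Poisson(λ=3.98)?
2.0840 nats

We have X ~ Poisson(λ=3.98).

The Shannon entropy measures the uncertainty or information content of the distribution.

For a Poisson distribution with λ=3.98:
H(X) = 2.0840 nats

(In bits, this would be 3.0066 bits.)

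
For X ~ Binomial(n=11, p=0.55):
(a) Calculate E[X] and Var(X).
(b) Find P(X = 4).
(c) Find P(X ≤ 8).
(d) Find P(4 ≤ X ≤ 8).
(a) E[X] = 6.0500, Var(X) = 2.7225
(b) P(X = 4) = 0.112837
(c) P(X ≤ 8) = 0.934776
(d) P(4 ≤ X ≤ 8) = 0.873813

We have X ~ Binomial(n=11, p=0.55).

(a) Moments:
E[X] = 6.0500
Var(X) = 2.7225
σ = √Var(X) = 1.6500

(b) Point probability using PMF:
P(X = 4) = 0.112837

(c) Cumulative probability using CDF:
P(X ≤ 8) = F(8) = 0.934776

(d) Range probability:
P(4 ≤ X ≤ 8) = P(X ≤ 8) - P(X ≤ 3)
                   = F(8) - F(3)
                   = 0.934776 - 0.060963
                   = 0.873813

This means approximately 87.4% of outcomes fall in the interval [4, 8].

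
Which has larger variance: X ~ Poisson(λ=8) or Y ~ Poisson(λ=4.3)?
X has larger variance (8.0000 > 4.3000)

Compute the variance for each distribution:

X ~ Poisson(λ=8):
Var(X) = 8.0000

Y ~ Poisson(λ=4.3):
Var(Y) = 4.3000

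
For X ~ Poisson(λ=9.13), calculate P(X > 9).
0.429715

We have X ~ Poisson(λ=9.13).

P(X > 9) = 1 - P(X ≤ 9)
                = 1 - F(9)
                = 1 - 0.570285
                = 0.429715

So there's approximately a 43.0% chance that X exceeds 9.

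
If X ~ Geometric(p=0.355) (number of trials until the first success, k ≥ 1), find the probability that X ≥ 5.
0.173077

We have X ~ Geometric(p=0.355) (number of trials until the first success, k ≥ 1).

For discrete distributions, P(X ≥ 5) = 1 - P(X ≤ 4).

P(X ≤ 4) = 0.826923
P(X ≥ 5) = 1 - 0.826923 = 0.173077

So there's approximately a 17.3% chance that X is at least 5.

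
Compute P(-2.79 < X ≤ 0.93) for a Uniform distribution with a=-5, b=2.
0.531429

We have X ~ Uniform(a=-5, b=2).

To find P(-2.79 < X ≤ 0.93), we use:
P(-2.79 < X ≤ 0.93) = P(X ≤ 0.93) - P(X ≤ -2.79)
                 = F(0.93) - F(-2.79)
                 = 0.847143 - 0.315714
                 = 0.531429

So there's approximately a 53.1% chance that X falls in this range.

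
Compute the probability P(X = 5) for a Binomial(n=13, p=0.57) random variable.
0.090511

We have X ~ Binomial(n=13, p=0.57).

For a Binomial distribution, the PMF gives us the probability of each outcome.

Using the PMF formula:
P(X = 5) = 0.090511

Rounded to 4 decimal places: 0.0905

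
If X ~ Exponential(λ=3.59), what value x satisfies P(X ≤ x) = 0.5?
0.1931

We have X ~ Exponential(λ=3.59).

We want to find x such that P(X ≤ x) = 0.5.

This is the 50th percentile, which means 50% of values fall below this point.

Using the inverse CDF (quantile function):
x = F⁻¹(0.5) = 0.1931

Verification: P(X ≤ 0.1931) = 0.5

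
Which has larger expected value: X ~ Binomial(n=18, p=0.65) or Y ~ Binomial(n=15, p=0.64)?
X has larger mean (11.7000 > 9.6000)

Compute the expected value for each distribution:

X ~ Binomial(n=18, p=0.65):
E[X] = 11.7000

Y ~ Binomial(n=15, p=0.64):
E[Y] = 9.6000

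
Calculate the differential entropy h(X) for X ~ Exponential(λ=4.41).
-0.4839 nats

We have X ~ Exponential(λ=4.41).

The differential entropy measures the uncertainty or information content of the distribution.

For an Exponential distribution with λ=4.41:
h(X) = -0.4839 nats

(In bits, this would be -0.6981 bits.)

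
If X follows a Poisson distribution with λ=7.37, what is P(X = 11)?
0.054984

We have X ~ Poisson(λ=7.37).

For a Poisson distribution, the PMF gives us the probability of each outcome.

Using the PMF formula:
P(X = 11) = 0.054984

Rounded to 4 decimal places: 0.0550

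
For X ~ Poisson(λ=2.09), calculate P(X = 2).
0.270139

We have X ~ Poisson(λ=2.09).

For a Poisson distribution, the PMF gives us the probability of each outcome.

Using the PMF formula:
P(X = 2) = 0.270139

Rounded to 4 decimal places: 0.2701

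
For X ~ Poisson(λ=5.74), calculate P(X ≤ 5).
0.488291

We have X ~ Poisson(λ=5.74).

The CDF gives us P(X ≤ k).

Using the CDF:
P(X ≤ 5) = 0.488291

This means there's approximately a 48.8% chance that X is at most 5.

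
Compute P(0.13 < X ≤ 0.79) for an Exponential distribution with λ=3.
0.583576

We have X ~ Exponential(λ=3).

To find P(0.13 < X ≤ 0.79), we use:
P(0.13 < X ≤ 0.79) = P(X ≤ 0.79) - P(X ≤ 0.13)
                 = F(0.79) - F(0.13)
                 = 0.906519 - 0.322943
                 = 0.583576

So there's approximately a 58.4% chance that X falls in this range.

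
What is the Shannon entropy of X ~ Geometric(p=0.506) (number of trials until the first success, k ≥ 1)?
1.3697 nats

We have X ~ Geometric(p=0.506) (number of trials until the first success, k ≥ 1).

The Shannon entropy measures the uncertainty or information content of the distribution.

For a Geometric distribution with p=0.506 (number of trials until the first success, k ≥ 1):
H(X) = 1.3697 nats

(In bits, this would be 1.9761 bits.)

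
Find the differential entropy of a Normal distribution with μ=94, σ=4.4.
2.9005 nats

We have X ~ Normal(μ=94, σ=4.4).

The differential entropy measures the uncertainty or information content of the distribution.

For a Normal distribution with μ=94, σ=4.4:
h(X) = 2.9005 nats

(In bits, this would be 4.1846 bits.)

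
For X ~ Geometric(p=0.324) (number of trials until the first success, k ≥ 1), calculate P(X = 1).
0.324000

We have X ~ Geometric(p=0.324) (number of trials until the first success, k ≥ 1).

For a Geometric distribution, the PMF gives us the probability of each outcome.

Using the PMF formula:
P(X = 1) = 0.324000

Rounded to 4 decimal places: 0.3240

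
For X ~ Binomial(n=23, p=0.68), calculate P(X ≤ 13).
0.168656

We have X ~ Binomial(n=23, p=0.68).

The CDF gives us P(X ≤ k).

Using the CDF:
P(X ≤ 13) = 0.168656

This means there's approximately a 16.9% chance that X is at most 13.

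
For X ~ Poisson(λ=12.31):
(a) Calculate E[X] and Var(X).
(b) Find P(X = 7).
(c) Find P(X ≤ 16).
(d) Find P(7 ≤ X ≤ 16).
(a) E[X] = 12.3100, Var(X) = 12.3100
(b) P(X = 7) = 0.038301
(c) P(X ≤ 16) = 0.881010
(d) P(7 ≤ X ≤ 16) = 0.842500

We have X ~ Poisson(λ=12.31).

(a) Moments:
E[X] = 12.3100
Var(X) = 12.3100
σ = √Var(X) = 3.5086

(b) Point probability using PMF:
P(X = 7) = 0.038301

(c) Cumulative probability using CDF:
P(X ≤ 16) = F(16) = 0.881010

(d) Range probability:
P(7 ≤ X ≤ 16) = P(X ≤ 16) - P(X ≤ 6)
                   = F(16) - F(6)
                   = 0.881010 - 0.038509
                   = 0.842500

This means approximately 84.3% of outcomes fall in the interval [7, 16].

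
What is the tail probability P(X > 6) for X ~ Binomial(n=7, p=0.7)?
0.082354

We have X ~ Binomial(n=7, p=0.7).

P(X > 6) = 1 - P(X ≤ 6)
                = 1 - F(6)
                = 1 - 0.917646
                = 0.082354

So there's approximately a 8.2% chance that X exceeds 6.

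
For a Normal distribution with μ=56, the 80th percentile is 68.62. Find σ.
σ = 14.9949

For X ~ Normal(μ, σ), the p-th percentile satisfies x = μ + z_p × σ,
where z_p = Φ⁻¹(p) is the standard normal quantile.

Step 1: z_{0.8} = Φ⁻¹(0.8) = 0.8416

Step 2: Solve for σ:
68.62 = 56 + 0.8416 × σ
σ = (68.62 - 56) / 0.8416
σ = 12.62 / 0.8416
σ = 14.9949

Verification: μ + z × σ = 56 + 0.8416 × 14.9949 = 68.62 ✓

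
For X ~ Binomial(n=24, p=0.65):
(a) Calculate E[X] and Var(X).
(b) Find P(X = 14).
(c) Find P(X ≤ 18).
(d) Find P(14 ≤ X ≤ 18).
(a) E[X] = 15.6000, Var(X) = 5.4600
(b) P(X = 14) = 0.130017
(c) P(X ≤ 18) = 0.895589
(d) P(14 ≤ X ≤ 18) = 0.712256

We have X ~ Binomial(n=24, p=0.65).

(a) Moments:
E[X] = 15.6000
Var(X) = 5.4600
σ = √Var(X) = 2.3367

(b) Point probability using PMF:
P(X = 14) = 0.130017

(c) Cumulative probability using CDF:
P(X ≤ 18) = F(18) = 0.895589

(d) Range probability:
P(14 ≤ X ≤ 18) = P(X ≤ 18) - P(X ≤ 13)
                   = F(18) - F(13)
                   = 0.895589 - 0.183333
                   = 0.712256

This means approximately 71.2% of outcomes fall in the interval [14, 18].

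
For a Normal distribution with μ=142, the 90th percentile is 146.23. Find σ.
σ = 3.3007

For X ~ Normal(μ, σ), the p-th percentile satisfies x = μ + z_p × σ,
where z_p = Φ⁻¹(p) is the standard normal quantile.

Step 1: z_{0.9} = Φ⁻¹(0.9) = 1.2816

Step 2: Solve for σ:
146.23 = 142 + 1.2816 × σ
σ = (146.23 - 142) / 1.2816
σ = 4.23 / 1.2816
σ = 3.3007

Verification: μ + z × σ = 142 + 1.2816 × 3.3007 = 146.23 ✓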